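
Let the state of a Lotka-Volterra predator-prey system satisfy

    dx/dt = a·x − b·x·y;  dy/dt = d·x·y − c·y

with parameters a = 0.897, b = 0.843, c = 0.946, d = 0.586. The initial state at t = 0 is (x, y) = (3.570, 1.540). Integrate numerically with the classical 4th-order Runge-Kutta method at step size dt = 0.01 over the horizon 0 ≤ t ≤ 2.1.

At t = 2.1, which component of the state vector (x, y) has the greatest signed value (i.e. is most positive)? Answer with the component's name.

t=0.000: state=(3.570, 1.540)
step 1 (dt=0.01): k1=(-1.432, 1.765), k2=(-1.456, 1.768), k3=(-1.456, 1.768), k4=(-1.480, 1.772); state += dt/6·(k1+2k2+2k3+k4)
t=0.010: state=(3.555, 1.558)
t=0.020: state=(3.540, 1.575)
t=0.030: state=(3.525, 1.593)
continuing one RK4 step at a time; state shown every 10 steps (Δt=0.1):
t=0.100: state=(3.404, 1.719)
t=0.200: state=(3.197, 1.898)
t=0.300: state=(2.958, 2.068)
t=0.400: state=(2.700, 2.221)
t=0.500: state=(2.436, 2.348)
t=0.600: state=(2.176, 2.445)
t=0.700: state=(1.932, 2.509)
t=0.800: state=(1.707, 2.539)
t=0.900: state=(1.508, 2.538)
t=1.000: state=(1.333, 2.509)
t=1.100: state=(1.182, 2.457)
t=1.200: state=(1.054, 2.386)
t=1.300: state=(0.947, 2.301)
t=1.400: state=(0.856, 2.207)
t=1.500: state=(0.781, 2.106)
t=1.600: state=(0.718, 2.002)
t=1.700: state=(0.667, 1.897)
t=1.800: state=(0.624, 1.792)
t=1.900: state=(0.590, 1.689)
t=2.000: state=(0.562, 1.589)
t=2.100: state=(0.540, 1.493)
compare at T: x=0.540, y=1.493

largest component: y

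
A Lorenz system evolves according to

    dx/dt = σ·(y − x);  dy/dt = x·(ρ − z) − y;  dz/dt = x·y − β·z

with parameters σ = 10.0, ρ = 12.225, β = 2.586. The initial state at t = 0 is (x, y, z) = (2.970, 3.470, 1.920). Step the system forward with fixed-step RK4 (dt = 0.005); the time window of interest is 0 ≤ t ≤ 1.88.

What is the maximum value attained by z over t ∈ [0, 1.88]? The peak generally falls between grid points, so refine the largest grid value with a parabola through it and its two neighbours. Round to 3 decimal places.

max z = 17.644

t=0.000: state=(2.970, 3.470, 1.920)
step 1 (dt=0.005): k1=(5.000, 27.136, 5.341), k2=(5.553, 27.157, 5.552), k3=(5.540, 27.170, 5.556), k4=(6.081, 27.202, 5.772); state += dt/6·(k1+2k2+2k3+k4)
t=0.005: state=(2.998, 3.606, 1.948)
t=0.010: state=(3.031, 3.742, 1.978)
t=0.015: state=(3.069, 3.879, 2.010)
continuing one RK4 step at a time; state shown every 20 steps (Δt=0.1):
t=0.100: state=(4.344, 6.440, 3.068)
t=0.200: state=(6.935, 9.836, 6.518)
t=0.300: state=(9.384, 10.817, 12.948)
t=0.400: state=(8.943, 6.645, 17.488)
t=0.500: state=(5.784, 2.426, 16.334)
t=0.600: state=(3.059, 1.093, 13.217)
t=0.700: state=(1.776, 1.066, 10.412)
t=0.800: state=(1.438, 1.399, 8.205)
t=0.900: state=(1.607, 1.964, 6.556)
t=1.000: state=(2.148, 2.886, 5.460)
t=1.100: state=(3.123, 4.358, 5.056)
t=1.200: state=(4.653, 6.473, 5.775)
t=1.300: state=(6.649, 8.681, 8.330)
t=1.400: state=(8.243, 9.102, 12.545)
t=1.500: state=(7.972, 6.591, 15.517)
t=1.600: state=(5.979, 3.729, 15.106)
t=1.700: state=(4.016, 2.479, 12.952)
t=1.800: state=(2.965, 2.367, 10.706)
t=1.880: state=(2.721, 2.679, 9.212)
largest grid value and its neighbours: z(0.420)=17.64197, z(0.425)=17.64208, z(0.430)=17.62796
parabola through these three points peaks at t≈0.423 with z≈17.64381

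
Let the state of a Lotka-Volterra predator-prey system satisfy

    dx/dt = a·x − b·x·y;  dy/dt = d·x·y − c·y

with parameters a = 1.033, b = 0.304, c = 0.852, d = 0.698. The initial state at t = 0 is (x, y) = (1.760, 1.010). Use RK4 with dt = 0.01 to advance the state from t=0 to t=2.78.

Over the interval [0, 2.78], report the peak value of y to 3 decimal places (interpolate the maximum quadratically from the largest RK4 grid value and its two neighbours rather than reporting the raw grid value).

t=0.000: state=(1.760, 1.010)
step 1 (dt=0.01): k1=(1.278, 0.380), k2=(1.281, 0.385), k3=(1.281, 0.385), k4=(1.285, 0.391); state += dt/6·(k1+2k2+2k3+k4)
t=0.010: state=(1.773, 1.014)
t=0.020: state=(1.786, 1.018)
t=0.030: state=(1.799, 1.022)
continuing one RK4 step at a time; state shown every 10 steps (Δt=0.1):
t=0.100: state=(1.891, 1.054)
t=0.200: state=(2.029, 1.109)
t=0.300: state=(2.173, 1.180)
t=0.400: state=(2.322, 1.267)
t=0.500: state=(2.473, 1.376)
t=0.600: state=(2.625, 1.509)
t=0.700: state=(2.774, 1.674)
t=0.800: state=(2.914, 1.875)
t=0.900: state=(3.041, 2.119)
t=1.000: state=(3.148, 2.416)
t=1.100: state=(3.227, 2.772)
t=1.200: state=(3.268, 3.194)
t=1.300: state=(3.265, 3.685)
t=1.400: state=(3.209, 4.243)
t=1.500: state=(3.099, 4.858)
t=1.600: state=(2.936, 5.509)
t=1.700: state=(2.726, 6.166)
t=1.800: state=(2.482, 6.792)
t=1.900: state=(2.219, 7.350)
t=2.000: state=(1.954, 7.807)
t=2.100: state=(1.699, 8.144)
t=2.200: state=(1.466, 8.351)
t=2.300: state=(1.259, 8.433)
t=2.400: state=(1.081, 8.401)
t=2.500: state=(0.930, 8.275)
t=2.600: state=(0.804, 8.072)
t=2.700: state=(0.700, 7.811)
t=2.780: state=(0.631, 7.572)
largest grid value and its neighbours: y(2.310)=8.43427, y(2.320)=8.43485, y(2.330)=8.43434
parabola through these three points peaks at t≈2.320 with y≈8.43485

max y = 8.435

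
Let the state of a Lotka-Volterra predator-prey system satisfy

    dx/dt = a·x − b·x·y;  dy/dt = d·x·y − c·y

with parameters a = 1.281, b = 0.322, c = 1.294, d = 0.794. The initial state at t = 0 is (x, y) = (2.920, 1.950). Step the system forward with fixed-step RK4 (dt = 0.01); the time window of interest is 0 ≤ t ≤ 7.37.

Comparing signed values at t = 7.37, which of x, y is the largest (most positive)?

t=0.000: state=(2.920, 1.950)
step 1 (dt=0.01): k1=(1.907, 1.998), k2=(1.904, 2.023), k3=(1.904, 2.023), k4=(1.900, 2.048); state += dt/6·(k1+2k2+2k3+k4)
t=0.010: state=(2.939, 1.970)
t=0.020: state=(2.958, 1.991)
t=0.030: state=(2.977, 2.012)
continuing one RK4 step at a time; state shown every 25 steps (Δt=0.25):
t=0.250: state=(3.353, 2.635)
t=0.500: state=(3.577, 3.813)
t=0.750: state=(3.391, 5.554)
t=1.000: state=(2.763, 7.444)
t=1.250: state=(1.979, 8.620)
t=1.500: state=(1.351, 8.646)
t=1.750: state=(0.955, 7.838)
t=2.000: state=(0.732, 6.690)
t=2.250: state=(0.617, 5.527)
t=2.500: state=(0.569, 4.495)
t=2.750: state=(0.565, 3.638)
t=3.000: state=(0.598, 2.953)
t=3.250: state=(0.664, 2.420)
t=3.500: state=(0.766, 2.017)
t=3.750: state=(0.908, 1.722)
t=4.000: state=(1.098, 1.519)
t=4.250: state=(1.346, 1.400)
t=4.500: state=(1.660, 1.363)
t=4.750: state=(2.045, 1.423)
t=5.000: state=(2.495, 1.615)
t=5.250: state=(2.976, 2.011)
t=5.500: state=(3.395, 2.744)
t=5.750: state=(3.580, 3.991)
t=6.000: state=(3.337, 5.783)
t=6.250: state=(2.671, 7.636)
t=6.500: state=(1.893, 8.681)
t=6.750: state=(1.293, 8.584)
t=7.000: state=(0.921, 7.712)
t=7.250: state=(0.714, 6.550)
t=7.370: state=(0.654, 5.984)
compare at T: x=0.654, y=5.984

largest component: y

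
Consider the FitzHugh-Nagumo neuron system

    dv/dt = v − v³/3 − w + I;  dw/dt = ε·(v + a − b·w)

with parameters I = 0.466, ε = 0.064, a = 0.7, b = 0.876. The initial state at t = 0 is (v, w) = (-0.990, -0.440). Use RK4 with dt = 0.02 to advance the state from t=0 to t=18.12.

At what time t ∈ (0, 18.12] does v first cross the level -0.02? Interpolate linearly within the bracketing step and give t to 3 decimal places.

t = 2.510

t=0.000: state=(-0.990, -0.440)
step 1 (dt=0.02): k1=(0.239, 0.006), k2=(0.239, 0.006), k3=(0.239, 0.006), k4=(0.239, 0.006); state += dt/6·(k1+2k2+2k3+k4)
t=0.020: state=(-0.985, -0.440)
t=0.040: state=(-0.980, -0.440)
t=0.060: state=(-0.976, -0.440)
continuing one RK4 step at a time; state shown every 50 steps (Δt=1):
t=1.000: state=(-0.735, -0.426)
t=2.000: state=(-0.353, -0.394)
t=2.500: state=(-0.028, -0.368)
next step: t=2.520: state=(-0.012, -0.366) — v has crossed -0.02
linear interpolation between t=2.500 (-0.02791) and t=2.520 (-0.01165) → t≈2.510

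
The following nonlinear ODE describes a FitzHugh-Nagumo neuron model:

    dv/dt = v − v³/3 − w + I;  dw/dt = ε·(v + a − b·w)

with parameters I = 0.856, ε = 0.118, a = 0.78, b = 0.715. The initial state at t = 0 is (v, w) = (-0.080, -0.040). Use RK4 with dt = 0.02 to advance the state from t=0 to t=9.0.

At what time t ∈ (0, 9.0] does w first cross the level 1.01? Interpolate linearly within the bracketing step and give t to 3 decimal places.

t=0.000: state=(-0.080, -0.040)
step 1 (dt=0.02): k1=(0.816, 0.086), k2=(0.823, 0.087), k3=(0.823, 0.087), k4=(0.831, 0.088); state += dt/6·(k1+2k2+2k3+k4)
t=0.020: state=(-0.064, -0.038)
t=0.040: state=(-0.047, -0.036)
t=0.060: state=(-0.030, -0.035)
continuing one RK4 step at a time; state shown every 25 steps (Δt=0.5):
t=0.500: state=(0.432, 0.016)
t=1.000: state=(1.124, 0.105)
t=1.500: state=(1.679, 0.228)
t=2.000: state=(1.879, 0.368)
t=2.500: state=(1.899, 0.508)
t=3.000: state=(1.866, 0.641)
t=3.500: state=(1.820, 0.766)
t=4.000: state=(1.769, 0.883)
t=4.500: state=(1.717, 0.992)
t=4.580: state=(1.708, 1.009)
next step: t=4.600: state=(1.706, 1.013) — w has crossed 1.01
linear interpolation between t=4.580 (1.00895) and t=4.600 (1.01312) → t≈4.585

t = 4.585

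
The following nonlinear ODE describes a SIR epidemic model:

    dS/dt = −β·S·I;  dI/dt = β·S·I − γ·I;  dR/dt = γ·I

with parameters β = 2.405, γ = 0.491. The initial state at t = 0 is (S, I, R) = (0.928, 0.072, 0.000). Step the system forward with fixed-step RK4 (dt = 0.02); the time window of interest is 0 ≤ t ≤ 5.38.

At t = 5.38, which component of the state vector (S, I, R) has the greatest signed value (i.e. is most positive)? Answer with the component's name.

largest component: R

t=0.000: state=(0.928, 0.072, 0.000)
step 1 (dt=0.02): k1=(-0.161, 0.125, 0.035), k2=(-0.163, 0.127, 0.036), k3=(-0.163, 0.127, 0.036), k4=(-0.166, 0.129, 0.037); state += dt/6·(k1+2k2+2k3+k4)
t=0.020: state=(0.925, 0.075, 0.001)
t=0.040: state=(0.921, 0.077, 0.001)
t=0.060: state=(0.918, 0.080, 0.002)
continuing one RK4 step at a time; state shown every 10 steps (Δt=0.2):
t=0.200: state=(0.890, 0.101, 0.008)
t=0.400: state=(0.841, 0.139, 0.020)
t=0.600: state=(0.778, 0.186, 0.036)
t=0.800: state=(0.702, 0.241, 0.057)
t=1.000: state=(0.616, 0.300, 0.084)
t=1.200: state=(0.526, 0.358, 0.116)
t=1.400: state=(0.437, 0.409, 0.154)
t=1.600: state=(0.356, 0.449, 0.196)
t=1.800: state=(0.285, 0.474, 0.241)
t=2.000: state=(0.226, 0.486, 0.288)
t=2.200: state=(0.179, 0.485, 0.336)
t=2.400: state=(0.142, 0.475, 0.383)
t=2.600: state=(0.113, 0.457, 0.429)
t=2.800: state=(0.091, 0.435, 0.473)
t=3.000: state=(0.075, 0.411, 0.515)
t=3.200: state=(0.062, 0.385, 0.554)
t=3.400: state=(0.052, 0.358, 0.590)
t=3.600: state=(0.044, 0.332, 0.624)
t=3.800: state=(0.037, 0.307, 0.655)
t=4.000: state=(0.032, 0.283, 0.684)
t=4.200: state=(0.028, 0.260, 0.711)
t=4.400: state=(0.025, 0.239, 0.736)
t=4.600: state=(0.023, 0.219, 0.758)
t=4.800: state=(0.020, 0.201, 0.779)
t=5.000: state=(0.019, 0.184, 0.798)
t=5.200: state=(0.017, 0.168, 0.815)
t=5.380: state=(0.016, 0.155, 0.829)
compare at T: S=0.016, I=0.155, R=0.829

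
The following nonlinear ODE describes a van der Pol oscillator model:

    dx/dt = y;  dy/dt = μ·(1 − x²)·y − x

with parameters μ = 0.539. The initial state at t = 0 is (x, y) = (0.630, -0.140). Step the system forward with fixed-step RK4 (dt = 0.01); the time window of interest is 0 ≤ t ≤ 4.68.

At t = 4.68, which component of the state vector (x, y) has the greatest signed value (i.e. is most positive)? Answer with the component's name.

t=0.000: state=(0.630, -0.140)
step 1 (dt=0.01): k1=(-0.140, -0.676), k2=(-0.143, -0.676), k3=(-0.143, -0.676), k4=(-0.147, -0.676); state += dt/6·(k1+2k2+2k3+k4)
t=0.010: state=(0.629, -0.147)
t=0.020: state=(0.627, -0.154)
t=0.030: state=(0.625, -0.160)
continuing one RK4 step at a time; state shown every 20 steps (Δt=0.2):
t=0.200: state=(0.588, -0.276)
t=0.400: state=(0.519, -0.413)
t=0.600: state=(0.423, -0.548)
t=0.800: state=(0.300, -0.679)
t=1.000: state=(0.152, -0.800)
t=1.200: state=(-0.019, -0.905)
t=1.400: state=(-0.208, -0.983)
t=1.600: state=(-0.409, -1.019)
t=1.800: state=(-0.612, -0.998)
t=2.000: state=(-0.803, -0.907)
t=2.200: state=(-0.970, -0.748)
t=2.400: state=(-1.099, -0.536)
t=2.600: state=(-1.182, -0.293)
t=2.800: state=(-1.216, -0.044)
t=3.000: state=(-1.201, 0.194)
t=3.200: state=(-1.139, 0.417)
t=3.400: state=(-1.035, 0.625)
t=3.600: state=(-0.890, 0.823)
t=3.800: state=(-0.706, 1.019)
t=4.000: state=(-0.482, 1.216)
t=4.200: state=(-0.219, 1.411)
t=4.400: state=(0.081, 1.585)
t=4.600: state=(0.411, 1.702)
t=4.680: state=(0.548, 1.720)
compare at T: x=0.548, y=1.720

largest component: y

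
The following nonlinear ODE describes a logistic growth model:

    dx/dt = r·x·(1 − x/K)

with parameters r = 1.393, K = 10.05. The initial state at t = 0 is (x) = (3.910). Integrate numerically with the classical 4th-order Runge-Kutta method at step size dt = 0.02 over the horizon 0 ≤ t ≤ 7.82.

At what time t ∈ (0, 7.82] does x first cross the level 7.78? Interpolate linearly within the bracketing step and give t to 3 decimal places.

t = 1.208

t=0.000: state=(3.910)
step 1 (dt=0.02): k1=(3.328), k2=(3.338), k3=(3.338), k4=(3.348); state += dt/6·(k1+2k2+2k3+k4)
t=0.020: state=(3.977)
t=0.040: state=(4.044)
t=0.060: state=(4.111)
continuing one RK4 step at a time; state shown every 25 steps (Δt=0.5):
t=0.500: state=(5.638)
t=1.000: state=(7.230)
t=1.200: state=(7.760)
next step: t=1.220: state=(7.809) — x has crossed 7.78
linear interpolation between t=1.200 (7.75979) and t=1.220 (7.80868) → t≈1.208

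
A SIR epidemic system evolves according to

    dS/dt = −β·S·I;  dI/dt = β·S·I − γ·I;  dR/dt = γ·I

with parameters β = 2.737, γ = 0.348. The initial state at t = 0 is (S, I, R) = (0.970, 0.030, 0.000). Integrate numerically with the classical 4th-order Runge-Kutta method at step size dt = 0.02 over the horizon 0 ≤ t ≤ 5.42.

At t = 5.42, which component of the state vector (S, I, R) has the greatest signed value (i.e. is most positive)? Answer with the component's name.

largest component: R

t=0.000: state=(0.970, 0.030, 0.000)
step 1 (dt=0.02): k1=(-0.080, 0.069, 0.010), k2=(-0.081, 0.071, 0.011), k3=(-0.081, 0.071, 0.011), k4=(-0.083, 0.072, 0.011); state += dt/6·(k1+2k2+2k3+k4)
t=0.020: state=(0.968, 0.031, 0.000)
t=0.040: state=(0.967, 0.033, 0.000)
t=0.060: state=(0.965, 0.034, 0.001)
continuing one RK4 step at a time; state shown every 10 steps (Δt=0.2):
t=0.200: state=(0.950, 0.047, 0.003)
t=0.400: state=(0.919, 0.074, 0.007)
t=0.600: state=(0.874, 0.112, 0.013)
t=0.800: state=(0.811, 0.166, 0.023)
t=1.000: state=(0.727, 0.237, 0.037)
t=1.200: state=(0.624, 0.320, 0.056)
t=1.400: state=(0.512, 0.407, 0.081)
t=1.600: state=(0.400, 0.487, 0.113)
t=1.800: state=(0.301, 0.550, 0.149)
t=2.000: state=(0.220, 0.591, 0.189)
t=2.200: state=(0.158, 0.611, 0.231)
t=2.400: state=(0.113, 0.614, 0.273)
t=2.600: state=(0.081, 0.603, 0.316)
t=2.800: state=(0.058, 0.584, 0.357)
t=3.000: state=(0.043, 0.560, 0.397)
t=3.200: state=(0.032, 0.533, 0.435)
t=3.400: state=(0.024, 0.505, 0.471)
t=3.600: state=(0.018, 0.476, 0.505)
t=3.800: state=(0.014, 0.448, 0.537)
t=4.000: state=(0.011, 0.421, 0.568)
t=4.200: state=(0.009, 0.395, 0.596)
t=4.400: state=(0.007, 0.370, 0.623)
t=4.600: state=(0.006, 0.346, 0.648)
t=4.800: state=(0.005, 0.324, 0.671)
t=5.000: state=(0.004, 0.303, 0.693)
t=5.200: state=(0.004, 0.283, 0.713)
t=5.400: state=(0.003, 0.265, 0.732)
t=5.420: state=(0.003, 0.263, 0.734)
compare at T: S=0.003, I=0.263, R=0.734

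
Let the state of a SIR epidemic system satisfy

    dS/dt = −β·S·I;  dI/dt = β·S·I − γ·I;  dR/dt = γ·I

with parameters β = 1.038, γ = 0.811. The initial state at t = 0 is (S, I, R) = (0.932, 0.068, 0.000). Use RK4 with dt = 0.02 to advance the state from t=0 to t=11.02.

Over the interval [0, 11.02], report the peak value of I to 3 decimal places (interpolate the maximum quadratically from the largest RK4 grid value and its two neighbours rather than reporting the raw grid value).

max I = 0.081

t=0.000: state=(0.932, 0.068, 0.000)
step 1 (dt=0.02): k1=(-0.066, 0.011, 0.055), k2=(-0.066, 0.011, 0.055), k3=(-0.066, 0.011, 0.055), k4=(-0.066, 0.011, 0.055); state += dt/6·(k1+2k2+2k3+k4)
t=0.020: state=(0.931, 0.068, 0.001)
t=0.040: state=(0.929, 0.068, 0.002)
t=0.060: state=(0.928, 0.069, 0.003)
continuing one RK4 step at a time; state shown every 25 steps (Δt=0.5):
t=0.500: state=(0.899, 0.073, 0.029)
t=1.000: state=(0.864, 0.077, 0.059)
t=1.500: state=(0.830, 0.079, 0.091)
t=2.000: state=(0.796, 0.081, 0.123)
t=2.500: state=(0.763, 0.081, 0.156)
t=3.000: state=(0.732, 0.079, 0.188)
t=3.500: state=(0.703, 0.077, 0.220)
t=4.000: state=(0.676, 0.073, 0.251)
t=4.500: state=(0.652, 0.069, 0.279)
t=5.000: state=(0.630, 0.064, 0.306)
t=5.500: state=(0.610, 0.059, 0.331)
t=6.000: state=(0.592, 0.054, 0.354)
t=6.500: state=(0.577, 0.048, 0.375)
t=7.000: state=(0.563, 0.043, 0.393)
t=7.500: state=(0.552, 0.039, 0.410)
t=8.000: state=(0.541, 0.034, 0.425)
t=8.500: state=(0.532, 0.030, 0.438)
t=9.000: state=(0.525, 0.026, 0.449)
t=9.500: state=(0.518, 0.023, 0.459)
t=10.000: state=(0.512, 0.020, 0.468)
t=10.500: state=(0.507, 0.017, 0.475)
t=11.000: state=(0.503, 0.015, 0.482)
t=11.020: state=(0.503, 0.015, 0.482)
largest grid value and its neighbours: I(2.200)=0.08090, I(2.220)=0.08090, I(2.240)=0.08090
parabola through these three points peaks at t≈2.222 with I≈0.08090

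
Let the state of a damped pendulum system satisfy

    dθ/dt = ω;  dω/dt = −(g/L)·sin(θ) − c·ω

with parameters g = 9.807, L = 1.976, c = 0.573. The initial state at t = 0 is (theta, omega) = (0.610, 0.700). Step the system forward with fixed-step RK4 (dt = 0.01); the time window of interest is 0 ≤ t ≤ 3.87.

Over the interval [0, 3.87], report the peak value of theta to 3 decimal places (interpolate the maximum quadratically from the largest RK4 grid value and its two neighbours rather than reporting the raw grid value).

t=0.000: state=(0.610, 0.700)
step 1 (dt=0.01): k1=(0.700, -3.244), k2=(0.684, -3.249), k3=(0.684, -3.249), k4=(0.668, -3.253); state += dt/6·(k1+2k2+2k3+k4)
t=0.010: state=(0.617, 0.668)
t=0.020: state=(0.623, 0.635)
t=0.030: state=(0.630, 0.602)
continuing one RK4 step at a time; state shown every 20 steps (Δt=0.2):
t=0.200: state=(0.685, 0.050)
t=0.400: state=(0.634, -0.537)
t=0.600: state=(0.480, -0.979)
t=0.800: state=(0.257, -1.211)
t=1.000: state=(0.011, -1.203)
t=1.200: state=(-0.209, -0.975)
t=1.400: state=(-0.368, -0.595)
t=1.600: state=(-0.443, -0.154)
t=1.800: state=(-0.431, 0.266)
t=2.000: state=(-0.343, 0.595)
t=2.200: state=(-0.202, 0.785)
t=2.400: state=(-0.040, 0.812)
t=2.600: state=(0.112, 0.687)
t=2.800: state=(0.227, 0.450)
t=3.000: state=(0.288, 0.157)
t=3.200: state=(0.290, -0.132)
t=3.400: state=(0.239, -0.366)
t=3.600: state=(0.150, -0.509)
t=3.800: state=(0.043, -0.544)
t=3.870: state=(0.005, -0.531)
largest grid value and its neighbours: theta(0.210)=0.68509, theta(0.220)=0.68512, theta(0.230)=0.68483
parabola through these three points peaks at t≈0.216 with theta≈0.68515

max theta = 0.685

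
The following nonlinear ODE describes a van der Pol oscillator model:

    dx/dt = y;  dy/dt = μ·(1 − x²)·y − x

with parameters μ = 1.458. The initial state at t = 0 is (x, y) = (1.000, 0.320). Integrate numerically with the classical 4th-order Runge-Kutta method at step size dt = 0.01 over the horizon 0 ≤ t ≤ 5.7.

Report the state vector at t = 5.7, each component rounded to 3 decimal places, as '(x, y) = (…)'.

t=0.000: state=(1.000, 0.320)
step 1 (dt=0.01): k1=(0.320, -1.000), k2=(0.315, -1.003), k3=(0.315, -1.003), k4=(0.310, -1.006); state += dt/6·(k1+2k2+2k3+k4)
t=0.010: state=(1.003, 0.310)
t=0.020: state=(1.006, 0.300)
t=0.030: state=(1.009, 0.290)
continuing one RK4 step at a time; state shown every 20 steps (Δt=0.2):
t=0.200: state=(1.043, 0.112)
t=0.400: state=(1.045, -0.098)
t=0.600: state=(1.005, -0.300)
t=0.800: state=(0.925, -0.502)
t=1.000: state=(0.803, -0.720)
t=1.200: state=(0.634, -0.984)
t=1.400: state=(0.404, -1.332)
t=1.600: state=(0.093, -1.806)
t=1.800: state=(-0.325, -2.376)
t=2.000: state=(-0.845, -2.742)
t=2.200: state=(-1.368, -2.330)
t=2.400: state=(-1.732, -1.268)
t=2.600: state=(-1.889, -0.379)
t=2.800: state=(-1.912, 0.090)
t=3.000: state=(-1.870, 0.309)
t=3.200: state=(-1.795, 0.421)
t=3.400: state=(-1.704, 0.495)
t=3.600: state=(-1.598, 0.560)
t=3.800: state=(-1.479, 0.631)
t=4.000: state=(-1.345, 0.718)
t=4.200: state=(-1.190, 0.835)
t=4.400: state=(-1.008, 0.999)
t=4.600: state=(-0.785, 1.242)
t=4.800: state=(-0.502, 1.610)
t=5.000: state=(-0.129, 2.160)
t=5.200: state=(0.371, 2.841)
t=5.400: state=(0.985, 3.161)
t=5.600: state=(1.557, 2.368)
t=5.700: state=(1.760, 1.682)

(x, y) = (1.760, 1.682)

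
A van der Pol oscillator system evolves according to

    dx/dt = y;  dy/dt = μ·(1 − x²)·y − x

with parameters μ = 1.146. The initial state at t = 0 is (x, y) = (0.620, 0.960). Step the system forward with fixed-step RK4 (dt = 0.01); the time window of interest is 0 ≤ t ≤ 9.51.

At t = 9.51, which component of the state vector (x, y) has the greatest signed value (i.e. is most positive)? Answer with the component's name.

largest component: x

t=0.000: state=(0.620, 0.960)
step 1 (dt=0.01): k1=(0.960, 0.057), k2=(0.960, 0.046), k3=(0.960, 0.046), k4=(0.960, 0.035); state += dt/6·(k1+2k2+2k3+k4)
t=0.010: state=(0.630, 0.960)
t=0.020: state=(0.639, 0.961)
t=0.030: state=(0.649, 0.961)
continuing one RK4 step at a time; state shown every 50 steps (Δt=0.5):
t=0.500: state=(1.055, 0.676)
t=1.000: state=(1.233, 0.027)
t=1.500: state=(1.105, -0.514)
t=2.000: state=(0.720, -1.050)
t=2.500: state=(-0.006, -1.936)
t=3.000: state=(-1.176, -2.372)
t=3.500: state=(-1.889, -0.427)
t=4.000: state=(-1.846, 0.401)
t=4.500: state=(-1.575, 0.661)
t=5.000: state=(-1.180, 0.944)
t=5.500: state=(-0.582, 1.530)
t=6.000: state=(0.455, 2.663)
t=6.500: state=(1.713, 1.656)
t=7.000: state=(2.004, -0.130)
t=7.500: state=(1.818, -0.527)
t=8.000: state=(1.505, -0.728)
t=8.500: state=(1.071, -1.043)
t=9.000: state=(0.397, -1.752)
t=9.500: state=(-0.770, -2.822)
t=9.510: state=(-0.798, -2.826)
compare at T: x=-0.798, y=-2.826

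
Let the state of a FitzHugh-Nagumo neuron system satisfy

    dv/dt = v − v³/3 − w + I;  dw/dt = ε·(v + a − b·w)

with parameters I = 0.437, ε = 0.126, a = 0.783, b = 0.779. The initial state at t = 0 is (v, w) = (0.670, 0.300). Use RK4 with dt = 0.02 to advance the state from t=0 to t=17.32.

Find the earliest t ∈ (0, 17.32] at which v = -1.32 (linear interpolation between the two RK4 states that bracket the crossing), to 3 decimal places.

t = 8.939

t=0.000: state=(0.670, 0.300)
step 1 (dt=0.02): k1=(0.707, 0.154), k2=(0.709, 0.154), k3=(0.709, 0.154), k4=(0.711, 0.155); state += dt/6·(k1+2k2+2k3+k4)
t=0.020: state=(0.684, 0.303)
t=0.040: state=(0.698, 0.306)
t=0.060: state=(0.713, 0.309)
continuing one RK4 step at a time; state shown every 50 steps (Δt=1):
t=1.000: state=(1.343, 0.490)
t=2.000: state=(1.559, 0.717)
t=3.000: state=(1.496, 0.928)
t=4.000: state=(1.363, 1.107)
t=5.000: state=(1.194, 1.251)
t=6.000: state=(0.977, 1.359)
t=7.000: state=(0.649, 1.425)
t=8.000: state=(-0.011, 1.429)
t=8.920: state=(-1.293, 1.324)
next step: t=8.940: state=(-1.322, 1.320) — v has crossed -1.32
linear interpolation between t=8.920 (-1.29288) and t=8.940 (-1.32183) → t≈8.939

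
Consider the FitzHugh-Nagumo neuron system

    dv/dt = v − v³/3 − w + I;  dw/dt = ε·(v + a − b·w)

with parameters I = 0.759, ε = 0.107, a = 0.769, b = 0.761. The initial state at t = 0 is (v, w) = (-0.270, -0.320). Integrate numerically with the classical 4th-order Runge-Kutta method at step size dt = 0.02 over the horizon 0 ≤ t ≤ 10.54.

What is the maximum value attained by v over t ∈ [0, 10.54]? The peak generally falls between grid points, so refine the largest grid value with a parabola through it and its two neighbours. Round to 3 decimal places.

t=0.000: state=(-0.270, -0.320)
step 1 (dt=0.02): k1=(0.816, 0.079), k2=(0.822, 0.080), k3=(0.822, 0.080), k4=(0.829, 0.081); state += dt/6·(k1+2k2+2k3+k4)
t=0.020: state=(-0.254, -0.318)
t=0.040: state=(-0.237, -0.317)
t=0.060: state=(-0.220, -0.315)
continuing one RK4 step at a time; state shown every 25 steps (Δt=0.5):
t=0.500: state=(0.241, -0.269)
t=1.000: state=(0.985, -0.186)
t=1.500: state=(1.666, -0.067)
t=2.000: state=(1.933, 0.072)
t=2.500: state=(1.967, 0.212)
t=3.000: state=(1.939, 0.346)
t=3.500: state=(1.896, 0.473)
t=4.000: state=(1.850, 0.593)
t=4.500: state=(1.802, 0.705)
t=5.000: state=(1.754, 0.811)
t=5.500: state=(1.705, 0.909)
t=6.000: state=(1.656, 1.002)
t=6.500: state=(1.605, 1.087)
t=7.000: state=(1.554, 1.167)
t=7.500: state=(1.501, 1.241)
t=8.000: state=(1.446, 1.309)
t=8.500: state=(1.389, 1.371)
t=9.000: state=(1.329, 1.428)
t=9.500: state=(1.266, 1.480)
t=10.000: state=(1.198, 1.525)
t=10.500: state=(1.124, 1.566)
t=10.540: state=(1.117, 1.569)
largest grid value and its neighbours: v(2.380)=1.96792, v(2.400)=1.96801, v(2.420)=1.96800
parabola through these three points peaks at t≈2.407 with v≈1.96802

max v = 1.968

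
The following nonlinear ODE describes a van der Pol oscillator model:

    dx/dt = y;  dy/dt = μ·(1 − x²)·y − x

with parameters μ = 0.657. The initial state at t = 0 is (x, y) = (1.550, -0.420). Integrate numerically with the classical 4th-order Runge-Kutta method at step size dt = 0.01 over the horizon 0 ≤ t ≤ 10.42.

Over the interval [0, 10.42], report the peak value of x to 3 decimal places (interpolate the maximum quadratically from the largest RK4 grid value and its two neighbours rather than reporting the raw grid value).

max x = 1.995

t=0.000: state=(1.550, -0.420)
step 1 (dt=0.01): k1=(-0.420, -1.163), k2=(-0.426, -1.157), k3=(-0.426, -1.157), k4=(-0.432, -1.152); state += dt/6·(k1+2k2+2k3+k4)
t=0.010: state=(1.546, -0.432)
t=0.020: state=(1.541, -0.443)
t=0.030: state=(1.537, -0.454)
continuing one RK4 step at a time; state shown every 50 steps (Δt=0.5):
t=0.500: state=(1.211, -0.917)
t=1.000: state=(0.629, -1.435)
t=1.500: state=(-0.248, -2.062)
t=2.000: state=(-1.304, -1.883)
t=2.500: state=(-1.892, -0.440)
t=3.000: state=(-1.856, 0.456)
t=3.500: state=(-1.513, 0.890)
t=4.000: state=(-0.967, 1.317)
t=4.500: state=(-0.160, 1.945)
t=5.000: state=(0.945, 2.297)
t=5.500: state=(1.828, 1.003)
t=6.000: state=(1.979, -0.235)
t=6.500: state=(1.716, -0.752)
t=7.000: state=(1.248, -1.127)
t=7.500: state=(0.563, -1.654)
t=8.000: state=(-0.434, -2.298)
t=8.500: state=(-1.532, -1.748)
t=9.000: state=(-1.996, -0.184)
t=9.500: state=(-1.869, 0.571)
t=10.000: state=(-1.484, 0.955)
t=10.420: state=(-1.013, 1.306)
largest grid value and its neighbours: x(5.860)=1.99519, x(5.870)=1.99521, x(5.880)=1.99503
parabola through these three points peaks at t≈5.866 with x≈1.99522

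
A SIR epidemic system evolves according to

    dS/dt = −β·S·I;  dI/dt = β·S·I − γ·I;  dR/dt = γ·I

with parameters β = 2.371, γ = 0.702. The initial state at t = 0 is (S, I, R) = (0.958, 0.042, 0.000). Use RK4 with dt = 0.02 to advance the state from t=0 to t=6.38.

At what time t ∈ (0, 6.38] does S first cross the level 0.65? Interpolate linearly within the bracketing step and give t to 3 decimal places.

t=0.000: state=(0.958, 0.042, 0.000)
step 1 (dt=0.02): k1=(-0.095, 0.066, 0.029), k2=(-0.097, 0.067, 0.030), k3=(-0.097, 0.067, 0.030), k4=(-0.098, 0.068, 0.030); state += dt/6·(k1+2k2+2k3+k4)
t=0.020: state=(0.956, 0.043, 0.001)
t=0.040: state=(0.954, 0.045, 0.001)
t=0.060: state=(0.952, 0.046, 0.002)
continuing one RK4 step at a time; state shown every 25 steps (Δt=0.5):
t=0.500: state=(0.889, 0.089, 0.022)
t=1.000: state=(0.766, 0.168, 0.066)
t=1.340: state=(0.652, 0.234, 0.114)
next step: t=1.360: state=(0.644, 0.238, 0.117) — S has crossed 0.65
linear interpolation between t=1.340 (0.65172) and t=1.360 (0.64446) → t≈1.345

t = 1.345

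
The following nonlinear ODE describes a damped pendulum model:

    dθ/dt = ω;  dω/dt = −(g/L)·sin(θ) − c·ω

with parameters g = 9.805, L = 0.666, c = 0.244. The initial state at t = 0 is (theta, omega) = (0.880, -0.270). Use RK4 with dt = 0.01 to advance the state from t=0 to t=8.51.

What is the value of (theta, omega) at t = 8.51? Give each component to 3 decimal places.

(theta, omega) = (0.250, -0.705)

t=0.000: state=(0.880, -0.270)
step 1 (dt=0.01): k1=(-0.270, -11.281), k2=(-0.326, -11.255), k3=(-0.326, -11.252), k4=(-0.383, -11.223); state += dt/6·(k1+2k2+2k3+k4)
t=0.010: state=(0.877, -0.383)
t=0.020: state=(0.872, -0.494)
t=0.030: state=(0.867, -0.606)
continuing one RK4 step at a time; state shown every 50 steps (Δt=0.5):
t=0.500: state=(-0.255, -2.891)
t=1.000: state=(-0.652, 1.630)
t=1.500: state=(0.555, 1.682)
t=2.000: state=(0.285, -2.369)
t=2.500: state=(-0.638, -0.228)
t=3.000: state=(0.103, 2.236)
t=3.500: state=(0.506, -1.030)
t=4.000: state=(-0.379, -1.371)
t=4.500: state=(-0.229, 1.720)
t=5.000: state=(0.466, 0.211)
t=5.500: state=(-0.075, -1.653)
t=6.000: state=(-0.368, 0.791)
t=6.500: state=(0.287, 0.978)
t=7.000: state=(0.151, -1.300)
t=7.500: state=(-0.345, -0.075)
t=8.000: state=(0.079, 1.198)
t=8.500: state=(0.257, -0.670)
t=8.510: state=(0.250, -0.705)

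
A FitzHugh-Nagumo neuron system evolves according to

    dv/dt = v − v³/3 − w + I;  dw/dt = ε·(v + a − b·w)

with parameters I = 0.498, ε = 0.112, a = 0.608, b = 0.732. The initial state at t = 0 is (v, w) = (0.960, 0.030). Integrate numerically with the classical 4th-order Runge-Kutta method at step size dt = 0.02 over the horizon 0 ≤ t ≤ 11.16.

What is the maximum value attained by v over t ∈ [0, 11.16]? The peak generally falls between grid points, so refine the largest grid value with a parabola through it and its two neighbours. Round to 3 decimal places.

max v = 1.785

t=0.000: state=(0.960, 0.030)
step 1 (dt=0.02): k1=(1.133, 0.173), k2=(1.132, 0.174), k3=(1.132, 0.174), k4=(1.131, 0.175); state += dt/6·(k1+2k2+2k3+k4)
t=0.020: state=(0.983, 0.033)
t=0.040: state=(1.005, 0.037)
t=0.060: state=(1.028, 0.041)
continuing one RK4 step at a time; state shown every 25 steps (Δt=0.5):
t=0.500: state=(1.463, 0.130)
t=1.000: state=(1.721, 0.246)
t=1.500: state=(1.784, 0.366)
t=2.000: state=(1.770, 0.483)
t=2.500: state=(1.730, 0.593)
t=3.000: state=(1.682, 0.696)
t=3.500: state=(1.629, 0.792)
t=4.000: state=(1.575, 0.882)
t=4.500: state=(1.518, 0.965)
t=5.000: state=(1.460, 1.041)
t=5.500: state=(1.398, 1.111)
t=6.000: state=(1.334, 1.175)
t=6.500: state=(1.264, 1.232)
t=7.000: state=(1.190, 1.283)
t=7.500: state=(1.107, 1.328)
t=8.000: state=(1.013, 1.366)
t=8.500: state=(0.903, 1.397)
t=9.000: state=(0.767, 1.421)
t=9.500: state=(0.590, 1.434)
t=10.000: state=(0.338, 1.436)
t=10.500: state=(-0.051, 1.420)
t=11.000: state=(-0.658, 1.378)
t=11.160: state=(-0.896, 1.357)
largest grid value and its neighbours: v(1.560)=1.78521, v(1.580)=1.78528, v(1.600)=1.78526
parabola through these three points peaks at t≈1.585 with v≈1.78528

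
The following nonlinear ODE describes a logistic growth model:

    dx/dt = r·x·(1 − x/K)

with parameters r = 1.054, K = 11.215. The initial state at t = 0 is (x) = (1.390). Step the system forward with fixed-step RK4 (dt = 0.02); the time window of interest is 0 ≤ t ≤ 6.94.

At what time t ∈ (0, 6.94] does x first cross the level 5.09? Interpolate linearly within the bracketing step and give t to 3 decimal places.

t=0.000: state=(1.390)
step 1 (dt=0.02): k1=(1.283), k2=(1.294), k3=(1.294), k4=(1.304); state += dt/6·(k1+2k2+2k3+k4)
t=0.020: state=(1.416)
t=0.040: state=(1.442)
t=0.060: state=(1.469)
continuing one RK4 step at a time; state shown every 25 steps (Δt=0.5):
t=0.500: state=(2.168)
t=1.000: state=(3.238)
t=1.500: state=(4.569)
t=1.660: state=(5.032)
next step: t=1.680: state=(5.091) — x has crossed 5.09
linear interpolation between t=1.660 (5.03200) and t=1.680 (5.09054) → t≈1.680

t = 1.680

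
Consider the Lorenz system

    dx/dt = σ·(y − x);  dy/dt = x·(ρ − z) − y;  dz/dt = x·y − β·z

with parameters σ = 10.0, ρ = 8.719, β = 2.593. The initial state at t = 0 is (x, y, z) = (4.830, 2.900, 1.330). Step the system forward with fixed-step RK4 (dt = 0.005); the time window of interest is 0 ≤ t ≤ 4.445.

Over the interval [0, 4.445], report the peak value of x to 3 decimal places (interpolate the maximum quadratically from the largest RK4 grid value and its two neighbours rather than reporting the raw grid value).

max x = 7.278

t=0.000: state=(4.830, 2.900, 1.330)
step 1 (dt=0.005): k1=(-19.300, 32.789, 10.558), k2=(-17.998, 32.224, 10.742), k3=(-18.044, 32.247, 10.744), k4=(-16.785, 31.706, 10.922); state += dt/6·(k1+2k2+2k3+k4)
t=0.005: state=(4.740, 3.061, 1.384)
t=0.010: state=(4.662, 3.217, 1.439)
t=0.015: state=(4.595, 3.369, 1.496)
continuing one RK4 step at a time; state shown every 40 steps (Δt=0.2):
t=0.200: state=(5.909, 7.369, 5.159)
t=0.400: state=(7.054, 6.218, 11.085)
t=0.600: state=(4.037, 2.602, 10.153)
t=0.800: state=(2.424, 2.171, 7.072)
t=1.000: state=(2.610, 2.989, 5.174)
t=1.200: state=(3.824, 4.629, 5.015)
t=1.400: state=(5.463, 6.113, 7.123)
t=1.600: state=(5.676, 5.200, 9.493)
t=1.800: state=(4.279, 3.603, 8.954)
t=2.000: state=(3.475, 3.360, 7.303)
t=2.200: state=(3.713, 4.027, 6.374)
t=2.400: state=(4.538, 4.982, 6.749)
t=2.600: state=(5.151, 5.244, 8.039)
t=2.800: state=(4.853, 4.523, 8.653)
t=3.000: state=(4.197, 3.946, 8.065)
t=3.200: state=(3.985, 4.023, 7.281)
t=3.400: state=(4.273, 4.491, 7.072)
t=3.600: state=(4.695, 4.855, 7.537)
t=3.800: state=(4.794, 4.727, 8.093)
t=4.000: state=(4.519, 4.350, 8.106)
t=4.200: state=(4.263, 4.197, 7.712)
t=4.400: state=(4.277, 4.349, 7.415)
t=4.445: state=(4.314, 4.406, 7.397)
largest grid value and its neighbours: x(0.340)=7.27389, x(0.345)=7.27776, x(0.350)=7.27757
parabola through these three points peaks at t≈0.347 with x≈7.27818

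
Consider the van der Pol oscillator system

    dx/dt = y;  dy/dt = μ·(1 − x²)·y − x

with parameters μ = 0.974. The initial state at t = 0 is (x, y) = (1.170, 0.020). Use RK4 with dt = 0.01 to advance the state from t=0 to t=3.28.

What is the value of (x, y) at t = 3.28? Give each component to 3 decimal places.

t=0.000: state=(1.170, 0.020)
step 1 (dt=0.01): k1=(0.020, -1.177), k2=(0.014, -1.175), k3=(0.014, -1.175), k4=(0.008, -1.173); state += dt/6·(k1+2k2+2k3+k4)
t=0.010: state=(1.170, 0.008)
t=0.020: state=(1.170, -0.003)
t=0.030: state=(1.170, -0.015)
continuing one RK4 step at a time; state shown every 20 steps (Δt=0.2):
t=0.200: state=(1.151, -0.206)
t=0.400: state=(1.089, -0.416)
t=0.600: state=(0.985, -0.616)
t=0.800: state=(0.842, -0.822)
t=1.000: state=(0.655, -1.052)
t=1.200: state=(0.418, -1.324)
t=1.400: state=(0.122, -1.644)
t=1.600: state=(-0.241, -1.982)
t=1.800: state=(-0.664, -2.213)
t=2.000: state=(-1.105, -2.123)
t=2.200: state=(-1.484, -1.609)
t=2.400: state=(-1.735, -0.895)
t=2.600: state=(-1.849, -0.287)
t=2.800: state=(-1.863, 0.118)
t=3.000: state=(-1.812, 0.369)
t=3.200: state=(-1.721, 0.534)
t=3.280: state=(-1.676, 0.588)

(x, y) = (-1.676, 0.588)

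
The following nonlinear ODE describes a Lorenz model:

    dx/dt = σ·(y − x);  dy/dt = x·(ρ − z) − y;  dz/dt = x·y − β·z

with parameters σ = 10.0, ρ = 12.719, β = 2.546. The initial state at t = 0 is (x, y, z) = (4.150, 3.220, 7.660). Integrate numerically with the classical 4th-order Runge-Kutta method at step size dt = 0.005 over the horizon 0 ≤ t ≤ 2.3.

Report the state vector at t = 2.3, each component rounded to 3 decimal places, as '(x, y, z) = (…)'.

t=0.000: state=(4.150, 3.220, 7.660)
step 1 (dt=0.005): k1=(-9.300, 17.775, -6.139), k2=(-8.623, 17.676, -5.992), k3=(-8.643, 17.683, -5.988), k4=(-7.984, 17.591, -5.839); state += dt/6·(k1+2k2+2k3+k4)
t=0.005: state=(4.107, 3.308, 7.630)
t=0.010: state=(4.070, 3.396, 7.602)
t=0.015: state=(4.039, 3.483, 7.575)
continuing one RK4 step at a time; state shown every 20 steps (Δt=0.1):
t=0.100: state=(4.193, 4.932, 7.406)
t=0.200: state=(5.311, 6.704, 8.196)
t=0.300: state=(6.744, 8.068, 10.381)
t=0.400: state=(7.613, 7.869, 13.279)
t=0.500: state=(7.138, 6.007, 14.911)
t=0.600: state=(5.697, 4.153, 14.397)
t=0.700: state=(4.362, 3.321, 12.760)
t=0.800: state=(3.670, 3.318, 11.029)
t=0.900: state=(3.613, 3.829, 9.676)
t=1.000: state=(4.062, 4.726, 8.939)
t=1.100: state=(4.903, 5.893, 9.039)
t=1.200: state=(5.948, 6.980, 10.135)
t=1.300: state=(6.785, 7.329, 11.973)
t=1.400: state=(6.892, 6.542, 13.558)
t=1.500: state=(6.181, 5.210, 13.912)
t=1.600: state=(5.179, 4.246, 13.116)
t=1.700: state=(4.444, 3.939, 11.865)
t=1.800: state=(4.182, 4.157, 10.711)
t=1.900: state=(4.366, 4.743, 9.967)
t=2.000: state=(4.897, 5.556, 9.832)
t=2.100: state=(5.616, 6.350, 10.409)
t=2.200: state=(6.255, 6.738, 11.551)
t=2.300: state=(6.483, 6.429, 12.715)

(x, y, z) = (6.483, 6.429, 12.715)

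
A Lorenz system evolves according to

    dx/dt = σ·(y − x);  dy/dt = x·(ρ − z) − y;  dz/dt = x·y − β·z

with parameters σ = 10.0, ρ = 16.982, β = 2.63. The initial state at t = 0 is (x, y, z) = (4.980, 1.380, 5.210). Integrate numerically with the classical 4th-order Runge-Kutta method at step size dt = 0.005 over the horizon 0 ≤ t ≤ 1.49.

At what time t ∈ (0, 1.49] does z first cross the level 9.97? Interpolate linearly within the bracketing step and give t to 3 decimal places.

t=0.000: state=(4.980, 1.380, 5.210)
step 1 (dt=0.005): k1=(-36.000, 57.245, -6.830), k2=(-33.669, 56.125, -6.209), k3=(-33.755, 56.189, -6.218), k4=(-31.503, 55.126, -5.629); state += dt/6·(k1+2k2+2k3+k4)
t=0.005: state=(4.811, 1.661, 5.179)
t=0.010: state=(4.664, 1.932, 5.154)
t=0.015: state=(4.538, 2.194, 5.133)
continuing one RK4 step at a time; state shown every 10 steps (Δt=0.05):
t=0.050: state=(4.111, 3.859, 5.116)
t=0.100: state=(4.485, 6.086, 5.477)
t=0.150: state=(5.617, 8.480, 6.524)
t=0.200: state=(7.286, 11.022, 8.685)
t=0.220: state=(8.053, 11.968, 9.961)
next step: t=0.225: state=(8.250, 12.186, 10.320) — z has crossed 9.97
linear interpolation between t=0.220 (9.96111) and t=0.225 (10.32005) → t≈0.220

t = 0.220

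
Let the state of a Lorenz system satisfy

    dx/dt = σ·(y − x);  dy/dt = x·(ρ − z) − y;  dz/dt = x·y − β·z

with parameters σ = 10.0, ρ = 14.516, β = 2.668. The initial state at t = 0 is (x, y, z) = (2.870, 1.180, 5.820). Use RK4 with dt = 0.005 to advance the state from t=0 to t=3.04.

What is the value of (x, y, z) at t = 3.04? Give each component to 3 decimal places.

(x, y, z) = (6.352, 7.760, 11.217)

t=0.000: state=(2.870, 1.180, 5.820)
step 1 (dt=0.005): k1=(-16.900, 23.778, -12.141), k2=(-15.883, 23.437, -11.942), k3=(-15.917, 23.458, -11.943), k4=(-14.931, 23.135, -11.748); state += dt/6·(k1+2k2+2k3+k4)
t=0.005: state=(2.790, 1.297, 5.760)
t=0.010: state=(2.720, 1.411, 5.702)
t=0.015: state=(2.659, 1.523, 5.647)
continuing one RK4 step at a time; state shown every 20 steps (Δt=0.1):
t=0.100: state=(2.584, 3.280, 4.963)
t=0.200: state=(3.920, 5.855, 5.094)
t=0.300: state=(6.410, 9.377, 7.411)
t=0.400: state=(9.319, 11.651, 13.341)
t=0.500: state=(9.897, 8.409, 19.322)
t=0.600: state=(6.973, 3.354, 19.094)
t=0.700: state=(3.851, 1.498, 15.646)
t=0.800: state=(2.313, 1.485, 12.345)
t=0.900: state=(1.972, 2.033, 9.768)
t=1.000: state=(2.339, 2.997, 7.946)
t=1.100: state=(3.305, 4.603, 7.020)
t=1.200: state=(4.982, 7.042, 7.506)
t=1.300: state=(7.298, 9.692, 10.382)
t=1.400: state=(9.128, 9.986, 15.445)
t=1.500: state=(8.530, 6.577, 18.518)
t=1.600: state=(6.012, 3.399, 17.261)
t=1.700: state=(3.909, 2.423, 14.392)
t=1.800: state=(3.018, 2.658, 11.751)
t=1.900: state=(3.069, 3.490, 9.797)
t=2.000: state=(3.818, 4.889, 8.757)
t=2.100: state=(5.198, 6.865, 9.044)
t=2.200: state=(7.008, 8.814, 11.227)
t=2.300: state=(8.368, 9.027, 14.876)
t=2.400: state=(8.028, 6.739, 17.246)
t=2.500: state=(6.252, 4.297, 16.609)
t=2.600: state=(4.586, 3.330, 14.446)
t=2.700: state=(3.804, 3.474, 12.264)
t=2.800: state=(3.858, 4.266, 10.664)
t=2.900: state=(4.571, 5.568, 9.975)
t=3.000: state=(5.789, 7.175, 10.561)
t=3.040: state=(6.352, 7.760, 11.217)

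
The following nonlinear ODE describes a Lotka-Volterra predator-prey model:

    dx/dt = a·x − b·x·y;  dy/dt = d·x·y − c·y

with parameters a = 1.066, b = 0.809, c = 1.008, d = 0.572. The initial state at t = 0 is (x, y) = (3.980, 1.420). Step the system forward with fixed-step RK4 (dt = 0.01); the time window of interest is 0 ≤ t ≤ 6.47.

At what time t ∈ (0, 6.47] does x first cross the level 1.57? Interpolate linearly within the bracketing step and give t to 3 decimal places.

t = 1.076

t=0.000: state=(3.980, 1.420)
step 1 (dt=0.01): k1=(-0.329, 1.801), k2=(-0.358, 1.811), k3=(-0.358, 1.811), k4=(-0.387, 1.821); state += dt/6·(k1+2k2+2k3+k4)
t=0.010: state=(3.976, 1.438)
t=0.020: state=(3.972, 1.456)
t=0.030: state=(3.967, 1.475)
continuing one RK4 step at a time; state shown every 25 steps (Δt=0.25):
t=0.250: state=(3.711, 1.921)
t=0.500: state=(3.113, 2.440)
t=0.750: state=(2.381, 2.810)
t=1.000: state=(1.733, 2.925)
t=1.070: state=(1.582, 2.913)
next step: t=1.080: state=(1.562, 2.909) — x has crossed 1.57
linear interpolation between t=1.070 (1.58243) and t=1.080 (1.56217) → t≈1.076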